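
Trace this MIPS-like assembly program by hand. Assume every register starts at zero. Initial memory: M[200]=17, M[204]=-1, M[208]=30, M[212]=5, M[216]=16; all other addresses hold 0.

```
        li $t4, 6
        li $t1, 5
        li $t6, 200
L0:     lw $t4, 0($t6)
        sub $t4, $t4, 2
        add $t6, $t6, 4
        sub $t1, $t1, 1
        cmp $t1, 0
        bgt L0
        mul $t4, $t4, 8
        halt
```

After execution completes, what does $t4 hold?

after li $t4, 6: $t4=6
after li $t1, 5: $t1=5
after li $t6, 200: $t6=200
after lw $t4, 0($t6): $t4=M[200]=17
after sub $t4, $t4, 2: $t4=17-2=15
after add $t6, $t6, 4: $t6=200+4=204
after sub $t1, $t1, 1: $t1=5-1=4
cmp $t1, 0  (cmp 4,0)
bgt L0: taken
after lw $t4, 0($t6): $t4=M[204]=-1
after sub $t4, $t4, 2: $t4=(-1)-2=-3
after add $t6, $t6, 4: $t6=204+4=208
after sub $t1, $t1, 1: $t1=4-1=3
cmp $t1, 0  (cmp 3,0)
bgt L0: taken
after lw $t4, 0($t6): $t4=M[208]=30
after sub $t4, $t4, 2: $t4=30-2=28
after add $t6, $t6, 4: $t6=208+4=212
after sub $t1, $t1, 1: $t1=3-1=2
cmp $t1, 0  (cmp 2,0)
bgt L0: taken
after lw $t4, 0($t6): $t4=M[212]=5
after sub $t4, $t4, 2: $t4=5-2=3
after add $t6, $t6, 4: $t6=212+4=216
after sub $t1, $t1, 1: $t1=2-1=1
cmp $t1, 0  (cmp 1,0)
bgt L0: taken
after lw $t4, 0($t6): $t4=M[216]=16
after sub $t4, $t4, 2: $t4=16-2=14
after add $t6, $t6, 4: $t6=216+4=220
after sub $t1, $t1, 1: $t1=1-1=0
cmp $t1, 0  (cmp 0,0)
bgt L0: not taken
after mul $t4, $t4, 8: $t4=14*8=112
halt.

112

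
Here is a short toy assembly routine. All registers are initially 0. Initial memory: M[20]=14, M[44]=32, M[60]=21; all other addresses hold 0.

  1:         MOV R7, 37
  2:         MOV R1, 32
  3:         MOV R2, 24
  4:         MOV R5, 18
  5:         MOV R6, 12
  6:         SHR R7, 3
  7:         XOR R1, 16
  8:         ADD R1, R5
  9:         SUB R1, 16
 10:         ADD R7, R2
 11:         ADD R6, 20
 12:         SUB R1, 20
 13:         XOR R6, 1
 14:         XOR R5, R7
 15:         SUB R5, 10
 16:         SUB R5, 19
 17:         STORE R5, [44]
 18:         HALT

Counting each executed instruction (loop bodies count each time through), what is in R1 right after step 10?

MOV R7, 37 → R7=37
MOV R1, 32 → R1=32
MOV R2, 24 → R2=24
MOV R5, 18 → R5=18
MOV R6, 12 → R6=12
SHR R7, 3 → R7=37>>3=4
XOR R1, 16 → R1=32^16=48
ADD R1, R5 → R1=48+18=66
SUB R1, 16 → R1=66-16=50
ADD R7, R2 → R7=4+24=28
After step 10: R1 = 50.

50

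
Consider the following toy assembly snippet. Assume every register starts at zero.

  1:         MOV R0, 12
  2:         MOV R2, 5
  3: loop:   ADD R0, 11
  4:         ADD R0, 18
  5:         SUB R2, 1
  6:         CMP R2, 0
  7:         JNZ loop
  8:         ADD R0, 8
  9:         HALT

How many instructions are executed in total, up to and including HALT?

29

after MOV R0, 12: R0=12
after MOV R2, 5: R2=5
after ADD R0, 11: R0=12+11=23
after ADD R0, 18: R0=23+18=41
after SUB R2, 1: R2=5-1=4
CMP R2, 0  (cmp 4,0)
JNZ loop: taken
after ADD R0, 11: R0=41+11=52
after ADD R0, 18: R0=52+18=70
after SUB R2, 1: R2=4-1=3
CMP R2, 0  (cmp 3,0)
JNZ loop: taken
after ADD R0, 11: R0=70+11=81
after ADD R0, 18: R0=81+18=99
after SUB R2, 1: R2=3-1=2
CMP R2, 0  (cmp 2,0)
JNZ loop: taken
after ADD R0, 11: R0=99+11=110
after ADD R0, 18: R0=110+18=128
after SUB R2, 1: R2=2-1=1
CMP R2, 0  (cmp 1,0)
JNZ loop: taken
after ADD R0, 11: R0=128+11=139
after ADD R0, 18: R0=139+18=157
after SUB R2, 1: R2=1-1=0
CMP R2, 0  (cmp 0,0)
JNZ loop: not taken
after ADD R0, 8: R0=157+8=165
halt.
Total executed instructions: 29.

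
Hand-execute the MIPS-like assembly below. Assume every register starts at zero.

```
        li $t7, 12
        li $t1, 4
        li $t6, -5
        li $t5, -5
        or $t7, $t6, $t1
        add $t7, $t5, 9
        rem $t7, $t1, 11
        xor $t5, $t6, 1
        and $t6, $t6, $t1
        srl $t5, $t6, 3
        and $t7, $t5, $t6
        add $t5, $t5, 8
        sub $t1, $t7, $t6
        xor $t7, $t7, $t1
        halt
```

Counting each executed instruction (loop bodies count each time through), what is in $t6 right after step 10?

after li $t7, 12: $t7=12
after li $t1, 4: $t1=4
after li $t6, -5: $t6=-5
after li $t5, -5: $t5=-5
after or $t7, $t6, $t1: $t7=(-5)|4=-1
after add $t7, $t5, 9: $t7=(-5)+9=4
after rem $t7, $t1, 11: $t7=4%11=4
after xor $t5, $t6, 1: $t5=(-5)^1=-6
after and $t6, $t6, $t1: $t6=(-5)&4=0
after srl $t5, $t6, 3: $t5=0>>3=0
After step 10: $t6 = 0.

0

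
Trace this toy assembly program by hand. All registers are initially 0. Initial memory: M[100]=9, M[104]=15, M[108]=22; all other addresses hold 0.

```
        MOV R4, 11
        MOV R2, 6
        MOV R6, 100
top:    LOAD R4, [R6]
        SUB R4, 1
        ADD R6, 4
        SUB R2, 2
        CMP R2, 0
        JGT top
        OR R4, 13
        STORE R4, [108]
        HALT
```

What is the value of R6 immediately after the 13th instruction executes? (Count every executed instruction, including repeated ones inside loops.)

MOV R4, 11 → R4=11
MOV R2, 6 → R2=6
MOV R6, 100 → R6=100
LOAD R4, [R6] → R4=M[100]=9
SUB R4, 1 → R4=9-1=8
ADD R6, 4 → R6=100+4=104
SUB R2, 2 → R2=6-2=4
CMP R2, 0  (cmp 4,0)
JGT top: taken
LOAD R4, [R6] → R4=M[104]=15
SUB R4, 1 → R4=15-1=14
ADD R6, 4 → R6=104+4=108
SUB R2, 2 → R2=4-2=2
After step 13: R6 = 108.

108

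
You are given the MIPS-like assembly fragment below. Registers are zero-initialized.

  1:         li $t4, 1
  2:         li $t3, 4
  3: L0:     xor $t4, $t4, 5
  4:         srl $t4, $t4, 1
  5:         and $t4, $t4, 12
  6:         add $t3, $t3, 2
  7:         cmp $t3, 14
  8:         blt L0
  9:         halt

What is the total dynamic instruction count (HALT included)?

li $t4, 1 → $t4=1
li $t3, 4 → $t3=4
xor $t4, $t4, 5 → $t4=1^5=4
srl $t4, $t4, 1 → $t4=4>>1=2
and $t4, $t4, 12 → $t4=2&12=0
add $t3, $t3, 2 → $t3=4+2=6
cmp $t3, 14  (cmp 6,14)
blt L0: taken
xor $t4, $t4, 5 → $t4=0^5=5
srl $t4, $t4, 1 → $t4=5>>1=2
and $t4, $t4, 12 → $t4=2&12=0
add $t3, $t3, 2 → $t3=6+2=8
cmp $t3, 14  (cmp 8,14)
blt L0: taken
xor $t4, $t4, 5 → $t4=0^5=5
srl $t4, $t4, 1 → $t4=5>>1=2
and $t4, $t4, 12 → $t4=2&12=0
add $t3, $t3, 2 → $t3=8+2=10
cmp $t3, 14  (cmp 10,14)
blt L0: taken
xor $t4, $t4, 5 → $t4=0^5=5
srl $t4, $t4, 1 → $t4=5>>1=2
and $t4, $t4, 12 → $t4=2&12=0
add $t3, $t3, 2 → $t3=10+2=12
cmp $t3, 14  (cmp 12,14)
blt L0: taken
xor $t4, $t4, 5 → $t4=0^5=5
srl $t4, $t4, 1 → $t4=5>>1=2
and $t4, $t4, 12 → $t4=2&12=0
add $t3, $t3, 2 → $t3=12+2=14
cmp $t3, 14  (cmp 14,14)
blt L0: not taken
halt.
Total executed instructions: 33.

33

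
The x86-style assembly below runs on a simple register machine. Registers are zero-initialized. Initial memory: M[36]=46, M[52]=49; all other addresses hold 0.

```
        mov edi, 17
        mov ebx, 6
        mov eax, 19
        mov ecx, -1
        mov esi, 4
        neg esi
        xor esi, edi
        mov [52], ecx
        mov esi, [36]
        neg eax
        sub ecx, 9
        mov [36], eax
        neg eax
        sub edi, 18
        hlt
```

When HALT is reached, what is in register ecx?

edi=17
ebx=6
eax=19
ecx=-1
esi=4
esi=-(4)=-4
esi=(-4)^17=-19
mov [52], ecx → M[52]=-1
esi=M[36]=46
eax=-(19)=-19
ecx=(-1)-9=-10
mov [36], eax → M[36]=-19
eax=-(-19)=19
edi=17-18=-1
halt.

-10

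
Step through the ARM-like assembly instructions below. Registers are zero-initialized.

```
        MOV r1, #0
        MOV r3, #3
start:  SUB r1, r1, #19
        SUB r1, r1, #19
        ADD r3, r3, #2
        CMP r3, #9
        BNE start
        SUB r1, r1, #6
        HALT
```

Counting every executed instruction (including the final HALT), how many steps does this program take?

19

after MOV r1, #0: r1=0
after MOV r3, #3: r3=3
after SUB r1, r1, #19: r1=0-19=-19
after SUB r1, r1, #19: r1=(-19)-19=-38
after ADD r3, r3, #2: r3=3+2=5
CMP r3, #9  (cmp 5,9)
BNE start: taken
after SUB r1, r1, #19: r1=(-38)-19=-57
after SUB r1, r1, #19: r1=(-57)-19=-76
after ADD r3, r3, #2: r3=5+2=7
CMP r3, #9  (cmp 7,9)
BNE start: taken
after SUB r1, r1, #19: r1=(-76)-19=-95
after SUB r1, r1, #19: r1=(-95)-19=-114
after ADD r3, r3, #2: r3=7+2=9
CMP r3, #9  (cmp 9,9)
BNE start: not taken
after SUB r1, r1, #6: r1=(-114)-6=-120
halt.
Total executed instructions: 19.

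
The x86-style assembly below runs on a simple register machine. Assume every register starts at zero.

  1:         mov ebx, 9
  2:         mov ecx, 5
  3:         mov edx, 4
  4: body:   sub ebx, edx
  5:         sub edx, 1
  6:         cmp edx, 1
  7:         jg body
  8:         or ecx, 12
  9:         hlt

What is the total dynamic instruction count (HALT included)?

17

mov ebx, 9 → ebx=9
mov ecx, 5 → ecx=5
mov edx, 4 → edx=4
sub ebx, edx → ebx=9-4=5
sub edx, 1 → edx=4-1=3
cmp edx, 1  (cmp 3,1)
jg body: taken
sub ebx, edx → ebx=5-3=2
sub edx, 1 → edx=3-1=2
cmp edx, 1  (cmp 2,1)
jg body: taken
sub ebx, edx → ebx=2-2=0
sub edx, 1 → edx=2-1=1
cmp edx, 1  (cmp 1,1)
jg body: not taken
or ecx, 12 → ecx=5|12=13
halt.
Total executed instructions: 17.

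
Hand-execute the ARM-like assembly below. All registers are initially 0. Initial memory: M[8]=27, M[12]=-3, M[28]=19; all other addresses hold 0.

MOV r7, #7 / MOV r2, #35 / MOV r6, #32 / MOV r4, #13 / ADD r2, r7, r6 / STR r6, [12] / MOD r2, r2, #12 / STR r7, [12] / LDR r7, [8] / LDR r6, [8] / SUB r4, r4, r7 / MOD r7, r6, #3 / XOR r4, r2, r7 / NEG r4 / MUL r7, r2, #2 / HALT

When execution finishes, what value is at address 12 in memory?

7

MOV r7, #7 → r7=7
MOV r2, #35 → r2=35
MOV r6, #32 → r6=32
MOV r4, #13 → r4=13
ADD r2, r7, r6 → r2=7+32=39
STR r6, [12] → M[12]=32
MOD r2, r2, #12 → r2=39%12=3
STR r7, [12] → M[12]=7
LDR r7, [8] → r7=M[8]=27
LDR r6, [8] → r6=M[8]=27
SUB r4, r4, r7 → r4=13-27=-14
MOD r7, r6, #3 → r7=27%3=0
XOR r4, r2, r7 → r4=3^0=3
NEG r4 → r4=-(3)=-3
MUL r7, r2, #2 → r7=3*2=6
halt.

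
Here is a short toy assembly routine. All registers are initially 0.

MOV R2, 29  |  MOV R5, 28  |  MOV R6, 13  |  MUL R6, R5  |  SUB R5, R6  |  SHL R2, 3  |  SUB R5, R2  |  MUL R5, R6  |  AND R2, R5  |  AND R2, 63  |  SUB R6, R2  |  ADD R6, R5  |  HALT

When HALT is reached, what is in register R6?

-206420

MOV R2, 29 → R2=29
MOV R5, 28 → R5=28
MOV R6, 13 → R6=13
MUL R6, R5 → R6=13*28=364
SUB R5, R6 → R5=28-364=-336
SHL R2, 3 → R2=29<<3=232
SUB R5, R2 → R5=(-336)-232=-568
MUL R5, R6 → R5=(-568)*364=-206752
AND R2, R5 → R2=232&(-206752)=96
AND R2, 63 → R2=96&63=32
SUB R6, R2 → R6=364-32=332
ADD R6, R5 → R6=332+(-206752)=-206420
halt.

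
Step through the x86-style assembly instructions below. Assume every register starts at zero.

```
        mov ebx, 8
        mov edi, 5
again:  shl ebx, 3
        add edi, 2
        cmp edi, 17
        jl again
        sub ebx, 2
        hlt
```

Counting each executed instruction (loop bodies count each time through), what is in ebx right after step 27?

2097150

ebx=8
edi=5
ebx=8<<3=64
edi=5+2=7
cmp edi, 17  (cmp 7,17)
jl again: taken
ebx=64<<3=512
edi=7+2=9
cmp edi, 17  (cmp 9,17)
jl again: taken
ebx=512<<3=4096
edi=9+2=11
cmp edi, 17  (cmp 11,17)
jl again: taken
ebx=4096<<3=32768
edi=11+2=13
cmp edi, 17  (cmp 13,17)
jl again: taken
ebx=32768<<3=262144
edi=13+2=15
cmp edi, 17  (cmp 15,17)
jl again: taken
ebx=262144<<3=2097152
edi=15+2=17
cmp edi, 17  (cmp 17,17)
jl again: not taken
ebx=2097152-2=2097150
After step 27: ebx = 2097150.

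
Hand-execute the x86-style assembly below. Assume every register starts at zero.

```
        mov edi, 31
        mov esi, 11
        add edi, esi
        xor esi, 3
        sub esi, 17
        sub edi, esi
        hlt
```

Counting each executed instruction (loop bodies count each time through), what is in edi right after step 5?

42

edi=31
esi=11
edi=31+11=42
esi=11^3=8
esi=8-17=-9
After step 5: edi = 42.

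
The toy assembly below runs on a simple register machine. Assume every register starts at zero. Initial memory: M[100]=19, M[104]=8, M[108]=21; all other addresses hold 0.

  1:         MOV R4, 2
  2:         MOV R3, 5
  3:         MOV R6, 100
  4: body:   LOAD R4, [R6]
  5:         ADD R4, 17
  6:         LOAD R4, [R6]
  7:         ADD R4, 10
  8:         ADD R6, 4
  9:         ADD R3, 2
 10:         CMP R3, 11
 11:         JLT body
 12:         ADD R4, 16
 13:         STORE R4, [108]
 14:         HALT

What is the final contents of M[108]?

MOV R4, 2 → R4=2
MOV R3, 5 → R3=5
MOV R6, 100 → R6=100
LOAD R4, [R6] → R4=M[100]=19
ADD R4, 17 → R4=19+17=36
LOAD R4, [R6] → R4=M[100]=19
ADD R4, 10 → R4=19+10=29
ADD R6, 4 → R6=100+4=104
ADD R3, 2 → R3=5+2=7
CMP R3, 11  (cmp 7,11)
JLT body: taken
LOAD R4, [R6] → R4=M[104]=8
ADD R4, 17 → R4=8+17=25
LOAD R4, [R6] → R4=M[104]=8
ADD R4, 10 → R4=8+10=18
ADD R6, 4 → R6=104+4=108
ADD R3, 2 → R3=7+2=9
CMP R3, 11  (cmp 9,11)
JLT body: taken
LOAD R4, [R6] → R4=M[108]=21
ADD R4, 17 → R4=21+17=38
LOAD R4, [R6] → R4=M[108]=21
ADD R4, 10 → R4=21+10=31
ADD R6, 4 → R6=108+4=112
ADD R3, 2 → R3=9+2=11
CMP R3, 11  (cmp 11,11)
JLT body: not taken
ADD R4, 16 → R4=31+16=47
STORE R4, [108] → M[108]=47
halt.

47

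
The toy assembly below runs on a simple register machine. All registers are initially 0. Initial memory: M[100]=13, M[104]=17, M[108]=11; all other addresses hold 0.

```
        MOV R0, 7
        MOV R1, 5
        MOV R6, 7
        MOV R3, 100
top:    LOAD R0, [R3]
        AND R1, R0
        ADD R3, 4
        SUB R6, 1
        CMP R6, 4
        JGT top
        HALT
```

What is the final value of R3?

MOV R0, 7 → R0=7
MOV R1, 5 → R1=5
MOV R6, 7 → R6=7
MOV R3, 100 → R3=100
LOAD R0, [R3] → R0=M[100]=13
AND R1, R0 → R1=5&13=5
ADD R3, 4 → R3=100+4=104
SUB R6, 1 → R6=7-1=6
CMP R6, 4  (cmp 6,4)
JGT top: taken
LOAD R0, [R3] → R0=M[104]=17
AND R1, R0 → R1=5&17=1
ADD R3, 4 → R3=104+4=108
SUB R6, 1 → R6=6-1=5
CMP R6, 4  (cmp 5,4)
JGT top: taken
LOAD R0, [R3] → R0=M[108]=11
AND R1, R0 → R1=1&11=1
ADD R3, 4 → R3=108+4=112
SUB R6, 1 → R6=5-1=4
CMP R6, 4  (cmp 4,4)
JGT top: not taken
halt.

112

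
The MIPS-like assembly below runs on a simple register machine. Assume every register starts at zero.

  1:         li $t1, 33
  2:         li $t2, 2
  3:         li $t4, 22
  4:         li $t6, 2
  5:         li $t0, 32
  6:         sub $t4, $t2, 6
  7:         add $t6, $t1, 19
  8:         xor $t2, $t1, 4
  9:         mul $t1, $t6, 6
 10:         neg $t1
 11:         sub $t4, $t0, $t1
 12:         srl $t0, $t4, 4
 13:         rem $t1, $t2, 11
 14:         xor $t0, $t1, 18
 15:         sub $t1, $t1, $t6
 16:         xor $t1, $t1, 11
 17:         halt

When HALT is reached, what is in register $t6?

$t1=33
$t2=2
$t4=22
$t6=2
$t0=32
$t4=2-6=-4
$t6=33+19=52
$t2=33^4=37
$t1=52*6=312
$t1=-(312)=-312
$t4=32-(-312)=344
$t0=344>>4=21
$t1=37%11=4
$t0=4^18=22
$t1=4-52=-48
$t1=(-48)^11=-37
halt.

52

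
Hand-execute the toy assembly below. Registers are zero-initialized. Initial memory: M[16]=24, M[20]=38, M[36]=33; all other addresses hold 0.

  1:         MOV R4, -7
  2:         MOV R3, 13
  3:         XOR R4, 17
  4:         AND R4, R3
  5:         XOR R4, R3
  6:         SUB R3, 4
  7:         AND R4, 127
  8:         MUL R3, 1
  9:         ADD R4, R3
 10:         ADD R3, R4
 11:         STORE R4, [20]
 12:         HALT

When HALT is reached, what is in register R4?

MOV R4, -7 → R4=-7
MOV R3, 13 → R3=13
XOR R4, 17 → R4=(-7)^17=-24
AND R4, R3 → R4=(-24)&13=8
XOR R4, R3 → R4=8^13=5
SUB R3, 4 → R3=13-4=9
AND R4, 127 → R4=5&127=5
MUL R3, 1 → R3=9*1=9
ADD R4, R3 → R4=5+9=14
ADD R3, R4 → R3=9+14=23
STORE R4, [20] → M[20]=14
halt.

14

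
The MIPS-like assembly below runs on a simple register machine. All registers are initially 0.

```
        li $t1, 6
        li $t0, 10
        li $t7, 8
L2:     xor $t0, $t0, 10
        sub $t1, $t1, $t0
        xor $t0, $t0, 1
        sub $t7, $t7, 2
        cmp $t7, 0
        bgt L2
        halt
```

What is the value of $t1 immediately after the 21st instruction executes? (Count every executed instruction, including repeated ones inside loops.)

-5

li $t1, 6 → $t1=6
li $t0, 10 → $t0=10
li $t7, 8 → $t7=8
xor $t0, $t0, 10 → $t0=10^10=0
sub $t1, $t1, $t0 → $t1=6-0=6
xor $t0, $t0, 1 → $t0=0^1=1
sub $t7, $t7, 2 → $t7=8-2=6
cmp $t7, 0  (cmp 6,0)
bgt L2: taken
xor $t0, $t0, 10 → $t0=1^10=11
sub $t1, $t1, $t0 → $t1=6-11=-5
xor $t0, $t0, 1 → $t0=11^1=10
sub $t7, $t7, 2 → $t7=6-2=4
cmp $t7, 0  (cmp 4,0)
bgt L2: taken
xor $t0, $t0, 10 → $t0=10^10=0
sub $t1, $t1, $t0 → $t1=(-5)-0=-5
xor $t0, $t0, 1 → $t0=0^1=1
sub $t7, $t7, 2 → $t7=4-2=2
cmp $t7, 0  (cmp 2,0)
bgt L2: taken
After step 21: $t1 = -5.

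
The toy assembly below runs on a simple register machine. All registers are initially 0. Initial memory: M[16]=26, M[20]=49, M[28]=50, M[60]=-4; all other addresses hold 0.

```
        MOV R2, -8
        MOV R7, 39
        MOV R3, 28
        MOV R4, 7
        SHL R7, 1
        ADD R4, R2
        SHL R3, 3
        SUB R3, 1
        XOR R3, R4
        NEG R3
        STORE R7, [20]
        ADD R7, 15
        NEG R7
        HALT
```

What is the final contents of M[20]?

MOV R2, -8 → R2=-8
MOV R7, 39 → R7=39
MOV R3, 28 → R3=28
MOV R4, 7 → R4=7
SHL R7, 1 → R7=39<<1=78
ADD R4, R2 → R4=7+(-8)=-1
SHL R3, 3 → R3=28<<3=224
SUB R3, 1 → R3=224-1=223
XOR R3, R4 → R3=223^(-1)=-224
NEG R3 → R3=-(-224)=224
STORE R7, [20] → M[20]=78
ADD R7, 15 → R7=78+15=93
NEG R7 → R7=-(93)=-93
halt.

78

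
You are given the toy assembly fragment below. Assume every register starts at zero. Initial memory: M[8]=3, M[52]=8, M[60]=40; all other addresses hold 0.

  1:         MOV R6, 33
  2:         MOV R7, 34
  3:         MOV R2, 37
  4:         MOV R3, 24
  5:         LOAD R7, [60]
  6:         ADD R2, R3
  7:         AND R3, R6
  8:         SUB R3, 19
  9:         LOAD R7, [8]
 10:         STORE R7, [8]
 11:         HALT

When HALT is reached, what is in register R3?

MOV R6, 33 → R6=33
MOV R7, 34 → R7=34
MOV R2, 37 → R2=37
MOV R3, 24 → R3=24
LOAD R7, [60] → R7=M[60]=40
ADD R2, R3 → R2=37+24=61
AND R3, R6 → R3=24&33=0
SUB R3, 19 → R3=0-19=-19
LOAD R7, [8] → R7=M[8]=3
STORE R7, [8] → M[8]=3
halt.

-19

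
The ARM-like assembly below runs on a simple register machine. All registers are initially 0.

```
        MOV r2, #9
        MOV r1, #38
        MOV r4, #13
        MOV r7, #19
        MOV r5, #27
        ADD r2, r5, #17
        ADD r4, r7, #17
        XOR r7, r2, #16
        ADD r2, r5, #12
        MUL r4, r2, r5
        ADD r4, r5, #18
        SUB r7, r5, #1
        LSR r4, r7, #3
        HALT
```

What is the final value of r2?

39

r2=9
r1=38
r4=13
r7=19
r5=27
r2=27+17=44
r4=19+17=36
r7=44^16=60
r2=27+12=39
r4=39*27=1053
r4=27+18=45
r7=27-1=26
r4=26>>3=3
halt.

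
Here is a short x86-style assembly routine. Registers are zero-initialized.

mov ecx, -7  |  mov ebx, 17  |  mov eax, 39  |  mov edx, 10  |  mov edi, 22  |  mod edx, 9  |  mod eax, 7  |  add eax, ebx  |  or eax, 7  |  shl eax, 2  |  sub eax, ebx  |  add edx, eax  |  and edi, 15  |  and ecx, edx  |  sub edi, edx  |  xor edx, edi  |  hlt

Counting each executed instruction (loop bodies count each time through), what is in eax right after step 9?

23

ecx=-7
ebx=17
eax=39
edx=10
edi=22
edx=10%9=1
eax=39%7=4
eax=4+17=21
eax=21|7=23
After step 9: eax = 23.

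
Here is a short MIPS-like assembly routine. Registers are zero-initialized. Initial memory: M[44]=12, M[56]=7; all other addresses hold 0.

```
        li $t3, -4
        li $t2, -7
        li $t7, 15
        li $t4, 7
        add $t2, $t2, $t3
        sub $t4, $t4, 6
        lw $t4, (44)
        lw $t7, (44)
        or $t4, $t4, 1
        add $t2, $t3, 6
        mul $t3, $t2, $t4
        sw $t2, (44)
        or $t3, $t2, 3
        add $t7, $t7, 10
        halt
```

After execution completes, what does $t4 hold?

$t3=-4
$t2=-7
$t7=15
$t4=7
$t2=(-7)+(-4)=-11
$t4=7-6=1
$t4=M[44]=12
$t7=M[44]=12
$t4=12|1=13
$t2=(-4)+6=2
$t3=2*13=26
sw $t2, (44) → M[44]=2
$t3=2|3=3
$t7=12+10=22
halt.

13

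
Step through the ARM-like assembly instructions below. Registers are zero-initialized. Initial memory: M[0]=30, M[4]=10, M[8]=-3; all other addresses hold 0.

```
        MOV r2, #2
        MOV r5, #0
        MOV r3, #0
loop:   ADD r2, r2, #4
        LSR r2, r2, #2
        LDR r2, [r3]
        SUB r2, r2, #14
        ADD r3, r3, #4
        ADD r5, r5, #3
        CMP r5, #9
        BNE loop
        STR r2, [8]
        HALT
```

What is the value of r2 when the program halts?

after MOV r2, #2: r2=2
after MOV r5, #0: r5=0
after MOV r3, #0: r3=0
after ADD r2, r2, #4: r2=2+4=6
after LSR r2, r2, #2: r2=6>>2=1
after LDR r2, [r3]: r2=M[0]=30
after SUB r2, r2, #14: r2=30-14=16
after ADD r3, r3, #4: r3=0+4=4
after ADD r5, r5, #3: r5=0+3=3
CMP r5, #9  (cmp 3,9)
BNE loop: taken
after ADD r2, r2, #4: r2=16+4=20
after LSR r2, r2, #2: r2=20>>2=5
after LDR r2, [r3]: r2=M[4]=10
after SUB r2, r2, #14: r2=10-14=-4
after ADD r3, r3, #4: r3=4+4=8
after ADD r5, r5, #3: r5=3+3=6
CMP r5, #9  (cmp 6,9)
BNE loop: taken
after ADD r2, r2, #4: r2=(-4)+4=0
after LSR r2, r2, #2: r2=0>>2=0
after LDR r2, [r3]: r2=M[8]=-3
after SUB r2, r2, #14: r2=(-3)-14=-17
after ADD r3, r3, #4: r3=8+4=12
after ADD r5, r5, #3: r5=6+3=9
CMP r5, #9  (cmp 9,9)
BNE loop: not taken
STR r2, [8] → M[8]=-17
halt.

-17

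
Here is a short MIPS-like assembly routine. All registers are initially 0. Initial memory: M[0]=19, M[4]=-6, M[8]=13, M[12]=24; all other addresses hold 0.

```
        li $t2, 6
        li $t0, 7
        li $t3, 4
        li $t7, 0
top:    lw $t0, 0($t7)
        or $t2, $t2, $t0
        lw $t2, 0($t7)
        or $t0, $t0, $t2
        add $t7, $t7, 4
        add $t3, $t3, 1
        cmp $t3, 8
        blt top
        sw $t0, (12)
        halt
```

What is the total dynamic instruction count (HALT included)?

38

li $t2, 6 → $t2=6
li $t0, 7 → $t0=7
li $t3, 4 → $t3=4
li $t7, 0 → $t7=0
lw $t0, 0($t7) → $t0=M[0]=19
or $t2, $t2, $t0 → $t2=6|19=23
lw $t2, 0($t7) → $t2=M[0]=19
or $t0, $t0, $t2 → $t0=19|19=19
add $t7, $t7, 4 → $t7=0+4=4
add $t3, $t3, 1 → $t3=4+1=5
cmp $t3, 8  (cmp 5,8)
blt top: taken
lw $t0, 0($t7) → $t0=M[4]=-6
or $t2, $t2, $t0 → $t2=19|(-6)=-5
lw $t2, 0($t7) → $t2=M[4]=-6
or $t0, $t0, $t2 → $t0=(-6)|(-6)=-6
add $t7, $t7, 4 → $t7=4+4=8
add $t3, $t3, 1 → $t3=5+1=6
cmp $t3, 8  (cmp 6,8)
blt top: taken
lw $t0, 0($t7) → $t0=M[8]=13
or $t2, $t2, $t0 → $t2=(-6)|13=-1
lw $t2, 0($t7) → $t2=M[8]=13
or $t0, $t0, $t2 → $t0=13|13=13
add $t7, $t7, 4 → $t7=8+4=12
add $t3, $t3, 1 → $t3=6+1=7
cmp $t3, 8  (cmp 7,8)
blt top: taken
lw $t0, 0($t7) → $t0=M[12]=24
or $t2, $t2, $t0 → $t2=13|24=29
lw $t2, 0($t7) → $t2=M[12]=24
or $t0, $t0, $t2 → $t0=24|24=24
add $t7, $t7, 4 → $t7=12+4=16
add $t3, $t3, 1 → $t3=7+1=8
cmp $t3, 8  (cmp 8,8)
blt top: not taken
sw $t0, (12) → M[12]=24
halt.
Total executed instructions: 38.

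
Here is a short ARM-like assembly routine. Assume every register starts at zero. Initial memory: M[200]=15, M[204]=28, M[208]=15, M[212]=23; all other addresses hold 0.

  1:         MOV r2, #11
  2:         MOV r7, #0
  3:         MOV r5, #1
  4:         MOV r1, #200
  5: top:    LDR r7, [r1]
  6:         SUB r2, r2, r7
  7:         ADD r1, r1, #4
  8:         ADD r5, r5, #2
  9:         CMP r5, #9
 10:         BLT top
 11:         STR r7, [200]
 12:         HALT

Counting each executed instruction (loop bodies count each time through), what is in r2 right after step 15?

-32

after MOV r2, #11: r2=11
after MOV r7, #0: r7=0
after MOV r5, #1: r5=1
after MOV r1, #200: r1=200
after LDR r7, [r1]: r7=M[200]=15
after SUB r2, r2, r7: r2=11-15=-4
after ADD r1, r1, #4: r1=200+4=204
after ADD r5, r5, #2: r5=1+2=3
CMP r5, #9  (cmp 3,9)
BLT top: taken
after LDR r7, [r1]: r7=M[204]=28
after SUB r2, r2, r7: r2=(-4)-28=-32
after ADD r1, r1, #4: r1=204+4=208
after ADD r5, r5, #2: r5=3+2=5
CMP r5, #9  (cmp 5,9)
After step 15: r2 = -32.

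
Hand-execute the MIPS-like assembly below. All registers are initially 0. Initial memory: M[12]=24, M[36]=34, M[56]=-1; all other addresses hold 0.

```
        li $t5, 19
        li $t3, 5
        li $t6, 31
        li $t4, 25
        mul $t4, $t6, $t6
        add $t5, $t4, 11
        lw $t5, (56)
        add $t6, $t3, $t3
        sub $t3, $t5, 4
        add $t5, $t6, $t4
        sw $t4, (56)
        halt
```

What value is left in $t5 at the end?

971

$t5=19
$t3=5
$t6=31
$t4=25
$t4=31*31=961
$t5=961+11=972
$t5=M[56]=-1
$t6=5+5=10
$t3=(-1)-4=-5
$t5=10+961=971
sw $t4, (56) → M[56]=961
halt.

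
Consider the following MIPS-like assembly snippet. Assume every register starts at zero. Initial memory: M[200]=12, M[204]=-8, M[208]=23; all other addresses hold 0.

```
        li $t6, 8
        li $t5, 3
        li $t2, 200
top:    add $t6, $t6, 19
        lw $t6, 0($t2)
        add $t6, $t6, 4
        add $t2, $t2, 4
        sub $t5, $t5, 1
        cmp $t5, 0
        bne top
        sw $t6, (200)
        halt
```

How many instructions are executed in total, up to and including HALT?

after li $t6, 8: $t6=8
after li $t5, 3: $t5=3
after li $t2, 200: $t2=200
after add $t6, $t6, 19: $t6=8+19=27
after lw $t6, 0($t2): $t6=M[200]=12
after add $t6, $t6, 4: $t6=12+4=16
after add $t2, $t2, 4: $t2=200+4=204
after sub $t5, $t5, 1: $t5=3-1=2
cmp $t5, 0  (cmp 2,0)
bne top: taken
after add $t6, $t6, 19: $t6=16+19=35
after lw $t6, 0($t2): $t6=M[204]=-8
after add $t6, $t6, 4: $t6=(-8)+4=-4
after add $t2, $t2, 4: $t2=204+4=208
after sub $t5, $t5, 1: $t5=2-1=1
cmp $t5, 0  (cmp 1,0)
bne top: taken
after add $t6, $t6, 19: $t6=(-4)+19=15
after lw $t6, 0($t2): $t6=M[208]=23
after add $t6, $t6, 4: $t6=23+4=27
after add $t2, $t2, 4: $t2=208+4=212
after sub $t5, $t5, 1: $t5=1-1=0
cmp $t5, 0  (cmp 0,0)
bne top: not taken
sw $t6, (200) → M[200]=27
halt.
Total executed instructions: 26.

26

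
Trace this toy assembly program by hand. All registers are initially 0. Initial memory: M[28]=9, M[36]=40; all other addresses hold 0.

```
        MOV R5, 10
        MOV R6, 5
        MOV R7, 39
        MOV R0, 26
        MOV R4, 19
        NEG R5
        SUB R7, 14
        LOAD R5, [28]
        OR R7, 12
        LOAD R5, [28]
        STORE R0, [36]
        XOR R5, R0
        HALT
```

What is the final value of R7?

29

MOV R5, 10 → R5=10
MOV R6, 5 → R6=5
MOV R7, 39 → R7=39
MOV R0, 26 → R0=26
MOV R4, 19 → R4=19
NEG R5 → R5=-(10)=-10
SUB R7, 14 → R7=39-14=25
LOAD R5, [28] → R5=M[28]=9
OR R7, 12 → R7=25|12=29
LOAD R5, [28] → R5=M[28]=9
STORE R0, [36] → M[36]=26
XOR R5, R0 → R5=9^26=19
halt.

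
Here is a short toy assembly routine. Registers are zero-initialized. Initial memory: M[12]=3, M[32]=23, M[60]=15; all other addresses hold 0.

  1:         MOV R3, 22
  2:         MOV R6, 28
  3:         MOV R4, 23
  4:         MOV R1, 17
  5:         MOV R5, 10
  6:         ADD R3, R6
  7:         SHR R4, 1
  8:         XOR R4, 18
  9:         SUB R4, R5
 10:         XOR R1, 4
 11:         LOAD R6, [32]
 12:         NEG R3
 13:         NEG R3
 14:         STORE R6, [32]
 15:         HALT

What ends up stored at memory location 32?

MOV R3, 22 → R3=22
MOV R6, 28 → R6=28
MOV R4, 23 → R4=23
MOV R1, 17 → R1=17
MOV R5, 10 → R5=10
ADD R3, R6 → R3=22+28=50
SHR R4, 1 → R4=23>>1=11
XOR R4, 18 → R4=11^18=25
SUB R4, R5 → R4=25-10=15
XOR R1, 4 → R1=17^4=21
LOAD R6, [32] → R6=M[32]=23
NEG R3 → R3=-(50)=-50
NEG R3 → R3=-(-50)=50
STORE R6, [32] → M[32]=23
halt.

23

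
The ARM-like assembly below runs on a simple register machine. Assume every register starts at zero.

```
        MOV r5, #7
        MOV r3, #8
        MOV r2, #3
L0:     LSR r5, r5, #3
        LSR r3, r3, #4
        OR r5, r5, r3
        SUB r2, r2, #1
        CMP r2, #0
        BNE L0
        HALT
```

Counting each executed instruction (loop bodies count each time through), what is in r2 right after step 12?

after MOV r5, #7: r5=7
after MOV r3, #8: r3=8
after MOV r2, #3: r2=3
after LSR r5, r5, #3: r5=7>>3=0
after LSR r3, r3, #4: r3=8>>4=0
after OR r5, r5, r3: r5=0|0=0
after SUB r2, r2, #1: r2=3-1=2
CMP r2, #0  (cmp 2,0)
BNE L0: taken
after LSR r5, r5, #3: r5=0>>3=0
after LSR r3, r3, #4: r3=0>>4=0
after OR r5, r5, r3: r5=0|0=0
After step 12: r2 = 2.

2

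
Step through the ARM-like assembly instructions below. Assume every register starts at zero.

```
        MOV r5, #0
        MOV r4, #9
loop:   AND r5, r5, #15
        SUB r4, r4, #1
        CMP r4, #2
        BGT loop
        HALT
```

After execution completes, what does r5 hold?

r5=0
r4=9
r5=0&15=0
r4=9-1=8
CMP r4, #2  (cmp 8,2)
BGT loop: taken
r5=0&15=0
r4=8-1=7
CMP r4, #2  (cmp 7,2)
BGT loop: taken
r5=0&15=0
r4=7-1=6
CMP r4, #2  (cmp 6,2)
BGT loop: taken
r5=0&15=0
r4=6-1=5
CMP r4, #2  (cmp 5,2)
BGT loop: taken
r5=0&15=0
r4=5-1=4
CMP r4, #2  (cmp 4,2)
BGT loop: taken
r5=0&15=0
r4=4-1=3
CMP r4, #2  (cmp 3,2)
BGT loop: taken
r5=0&15=0
r4=3-1=2
CMP r4, #2  (cmp 2,2)
BGT loop: not taken
halt.

0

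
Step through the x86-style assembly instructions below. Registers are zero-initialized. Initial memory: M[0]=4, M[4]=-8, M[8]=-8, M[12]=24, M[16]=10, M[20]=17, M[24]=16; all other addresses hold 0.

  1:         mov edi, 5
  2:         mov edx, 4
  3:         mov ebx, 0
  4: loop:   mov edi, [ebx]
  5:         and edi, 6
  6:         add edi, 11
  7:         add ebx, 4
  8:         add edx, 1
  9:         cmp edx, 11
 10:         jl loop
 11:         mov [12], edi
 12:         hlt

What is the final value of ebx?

mov edi, 5 → edi=5
mov edx, 4 → edx=4
mov ebx, 0 → ebx=0
mov edi, [ebx] → edi=M[0]=4
and edi, 6 → edi=4&6=4
add edi, 11 → edi=4+11=15
add ebx, 4 → ebx=0+4=4
add edx, 1 → edx=4+1=5
cmp edx, 11  (cmp 5,11)
jl loop: taken
mov edi, [ebx] → edi=M[4]=-8
and edi, 6 → edi=(-8)&6=0
add edi, 11 → edi=0+11=11
add ebx, 4 → ebx=4+4=8
add edx, 1 → edx=5+1=6
cmp edx, 11  (cmp 6,11)
jl loop: taken
mov edi, [ebx] → edi=M[8]=-8
and edi, 6 → edi=(-8)&6=0
add edi, 11 → edi=0+11=11
add ebx, 4 → ebx=8+4=12
add edx, 1 → edx=6+1=7
cmp edx, 11  (cmp 7,11)
jl loop: taken
mov edi, [ebx] → edi=M[12]=24
and edi, 6 → edi=24&6=0
add edi, 11 → edi=0+11=11
add ebx, 4 → ebx=12+4=16
add edx, 1 → edx=7+1=8
cmp edx, 11  (cmp 8,11)
jl loop: taken
mov edi, [ebx] → edi=M[16]=10
and edi, 6 → edi=10&6=2
add edi, 11 → edi=2+11=13
add ebx, 4 → ebx=16+4=20
add edx, 1 → edx=8+1=9
cmp edx, 11  (cmp 9,11)
jl loop: taken
mov edi, [ebx] → edi=M[20]=17
and edi, 6 → edi=17&6=0
add edi, 11 → edi=0+11=11
add ebx, 4 → ebx=20+4=24
add edx, 1 → edx=9+1=10
cmp edx, 11  (cmp 10,11)
jl loop: taken
mov edi, [ebx] → edi=M[24]=16
and edi, 6 → edi=16&6=0
add edi, 11 → edi=0+11=11
add ebx, 4 → ebx=24+4=28
add edx, 1 → edx=10+1=11
cmp edx, 11  (cmp 11,11)
jl loop: not taken
mov [12], edi → M[12]=11
halt.

28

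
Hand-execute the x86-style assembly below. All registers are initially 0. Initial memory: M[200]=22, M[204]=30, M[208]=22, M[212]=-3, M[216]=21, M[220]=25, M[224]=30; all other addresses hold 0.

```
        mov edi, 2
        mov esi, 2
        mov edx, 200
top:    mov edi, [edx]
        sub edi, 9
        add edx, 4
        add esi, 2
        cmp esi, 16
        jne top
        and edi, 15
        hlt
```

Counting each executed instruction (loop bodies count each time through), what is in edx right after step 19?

edi=2
esi=2
edx=200
edi=M[200]=22
edi=22-9=13
edx=200+4=204
esi=2+2=4
cmp esi, 16  (cmp 4,16)
jne top: taken
edi=M[204]=30
edi=30-9=21
edx=204+4=208
esi=4+2=6
cmp esi, 16  (cmp 6,16)
jne top: taken
edi=M[208]=22
edi=22-9=13
edx=208+4=212
esi=6+2=8
After step 19: edx = 212.

212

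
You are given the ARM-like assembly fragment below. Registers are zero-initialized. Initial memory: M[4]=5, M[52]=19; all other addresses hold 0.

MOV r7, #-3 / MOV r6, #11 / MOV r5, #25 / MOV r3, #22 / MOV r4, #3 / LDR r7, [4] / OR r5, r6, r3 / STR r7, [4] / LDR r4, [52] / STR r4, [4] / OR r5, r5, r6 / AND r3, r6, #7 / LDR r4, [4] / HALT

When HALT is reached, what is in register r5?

MOV r7, #-3 → r7=-3
MOV r6, #11 → r6=11
MOV r5, #25 → r5=25
MOV r3, #22 → r3=22
MOV r4, #3 → r4=3
LDR r7, [4] → r7=M[4]=5
OR r5, r6, r3 → r5=11|22=31
STR r7, [4] → M[4]=5
LDR r4, [52] → r4=M[52]=19
STR r4, [4] → M[4]=19
OR r5, r5, r6 → r5=31|11=31
AND r3, r6, #7 → r3=11&7=3
LDR r4, [4] → r4=M[4]=19
halt.

31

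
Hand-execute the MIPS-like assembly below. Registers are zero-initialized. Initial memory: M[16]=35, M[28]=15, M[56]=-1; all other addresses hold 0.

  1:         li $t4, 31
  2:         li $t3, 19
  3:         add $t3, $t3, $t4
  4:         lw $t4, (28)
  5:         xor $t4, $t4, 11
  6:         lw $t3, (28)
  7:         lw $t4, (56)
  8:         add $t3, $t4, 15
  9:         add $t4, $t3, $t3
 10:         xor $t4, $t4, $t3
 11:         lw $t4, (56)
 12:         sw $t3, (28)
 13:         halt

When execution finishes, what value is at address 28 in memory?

$t4=31
$t3=19
$t3=19+31=50
$t4=M[28]=15
$t4=15^11=4
$t3=M[28]=15
$t4=M[56]=-1
$t3=(-1)+15=14
$t4=14+14=28
$t4=28^14=18
$t4=M[56]=-1
sw $t3, (28) → M[28]=14
halt.

14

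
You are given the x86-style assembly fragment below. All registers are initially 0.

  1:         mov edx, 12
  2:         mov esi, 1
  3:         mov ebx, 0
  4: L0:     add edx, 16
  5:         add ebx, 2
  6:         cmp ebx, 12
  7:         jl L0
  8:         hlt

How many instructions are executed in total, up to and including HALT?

28

edx=12
esi=1
ebx=0
edx=12+16=28
ebx=0+2=2
cmp ebx, 12  (cmp 2,12)
jl L0: taken
edx=28+16=44
ebx=2+2=4
cmp ebx, 12  (cmp 4,12)
jl L0: taken
edx=44+16=60
ebx=4+2=6
cmp ebx, 12  (cmp 6,12)
jl L0: taken
edx=60+16=76
ebx=6+2=8
cmp ebx, 12  (cmp 8,12)
jl L0: taken
edx=76+16=92
ebx=8+2=10
cmp ebx, 12  (cmp 10,12)
jl L0: taken
edx=92+16=108
ebx=10+2=12
cmp ebx, 12  (cmp 12,12)
jl L0: not taken
halt.
Total executed instructions: 28.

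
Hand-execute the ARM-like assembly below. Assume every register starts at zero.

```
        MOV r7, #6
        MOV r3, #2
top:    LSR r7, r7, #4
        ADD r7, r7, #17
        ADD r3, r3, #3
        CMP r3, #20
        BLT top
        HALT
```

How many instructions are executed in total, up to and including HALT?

r7=6
r3=2
r7=6>>4=0
r7=0+17=17
r3=2+3=5
CMP r3, #20  (cmp 5,20)
BLT top: taken
r7=17>>4=1
r7=1+17=18
r3=5+3=8
CMP r3, #20  (cmp 8,20)
BLT top: taken
r7=18>>4=1
r7=1+17=18
r3=8+3=11
CMP r3, #20  (cmp 11,20)
BLT top: taken
r7=18>>4=1
r7=1+17=18
r3=11+3=14
CMP r3, #20  (cmp 14,20)
BLT top: taken
r7=18>>4=1
r7=1+17=18
r3=14+3=17
CMP r3, #20  (cmp 17,20)
BLT top: taken
r7=18>>4=1
r7=1+17=18
r3=17+3=20
CMP r3, #20  (cmp 20,20)
BLT top: not taken
halt.
Total executed instructions: 33.

33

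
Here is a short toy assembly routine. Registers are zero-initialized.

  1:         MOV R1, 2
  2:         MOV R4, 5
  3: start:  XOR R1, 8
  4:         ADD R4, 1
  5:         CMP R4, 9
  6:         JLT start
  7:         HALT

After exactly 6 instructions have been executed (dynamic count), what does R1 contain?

10

after MOV R1, 2: R1=2
after MOV R4, 5: R4=5
after XOR R1, 8: R1=2^8=10
after ADD R4, 1: R4=5+1=6
CMP R4, 9  (cmp 6,9)
JLT start: taken
After step 6: R1 = 10.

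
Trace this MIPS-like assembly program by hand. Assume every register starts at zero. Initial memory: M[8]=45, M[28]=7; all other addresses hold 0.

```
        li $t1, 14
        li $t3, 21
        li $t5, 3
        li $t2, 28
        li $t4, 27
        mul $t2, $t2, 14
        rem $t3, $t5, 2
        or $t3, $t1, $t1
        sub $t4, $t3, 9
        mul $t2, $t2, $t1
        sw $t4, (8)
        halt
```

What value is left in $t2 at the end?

$t1=14
$t3=21
$t5=3
$t2=28
$t4=27
$t2=28*14=392
$t3=3%2=1
$t3=14|14=14
$t4=14-9=5
$t2=392*14=5488
sw $t4, (8) → M[8]=5
halt.

5488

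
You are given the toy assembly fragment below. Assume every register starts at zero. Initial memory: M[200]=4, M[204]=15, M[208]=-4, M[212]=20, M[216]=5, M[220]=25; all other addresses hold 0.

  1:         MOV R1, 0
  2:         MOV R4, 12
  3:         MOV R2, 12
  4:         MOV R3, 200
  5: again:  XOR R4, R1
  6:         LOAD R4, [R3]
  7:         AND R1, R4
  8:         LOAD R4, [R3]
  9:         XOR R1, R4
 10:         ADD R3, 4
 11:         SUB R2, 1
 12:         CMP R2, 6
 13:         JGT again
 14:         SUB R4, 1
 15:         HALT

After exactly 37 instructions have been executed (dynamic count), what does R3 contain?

216

R1=0
R4=12
R2=12
R3=200
R4=12^0=12
R4=M[200]=4
R1=0&4=0
R4=M[200]=4
R1=0^4=4
R3=200+4=204
R2=12-1=11
CMP R2, 6  (cmp 11,6)
JGT again: taken
R4=4^4=0
R4=M[204]=15
R1=4&15=4
R4=M[204]=15
R1=4^15=11
R3=204+4=208
R2=11-1=10
CMP R2, 6  (cmp 10,6)
JGT again: taken
R4=15^11=4
R4=M[208]=-4
R1=11&(-4)=8
R4=M[208]=-4
R1=8^(-4)=-12
R3=208+4=212
R2=10-1=9
CMP R2, 6  (cmp 9,6)
JGT again: taken
R4=(-4)^(-12)=8
R4=M[212]=20
R1=(-12)&20=20
R4=M[212]=20
R1=20^20=0
R3=212+4=216
After step 37: R3 = 216.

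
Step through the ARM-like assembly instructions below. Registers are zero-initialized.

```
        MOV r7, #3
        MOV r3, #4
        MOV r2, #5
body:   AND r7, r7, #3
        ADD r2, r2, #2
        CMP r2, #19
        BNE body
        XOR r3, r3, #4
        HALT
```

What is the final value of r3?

r7=3
r3=4
r2=5
r7=3&3=3
r2=5+2=7
CMP r2, #19  (cmp 7,19)
BNE body: taken
r7=3&3=3
r2=7+2=9
CMP r2, #19  (cmp 9,19)
BNE body: taken
r7=3&3=3
r2=9+2=11
CMP r2, #19  (cmp 11,19)
BNE body: taken
r7=3&3=3
r2=11+2=13
CMP r2, #19  (cmp 13,19)
BNE body: taken
r7=3&3=3
r2=13+2=15
CMP r2, #19  (cmp 15,19)
BNE body: taken
r7=3&3=3
r2=15+2=17
CMP r2, #19  (cmp 17,19)
BNE body: taken
r7=3&3=3
r2=17+2=19
CMP r2, #19  (cmp 19,19)
BNE body: not taken
r3=4^4=0
halt.

0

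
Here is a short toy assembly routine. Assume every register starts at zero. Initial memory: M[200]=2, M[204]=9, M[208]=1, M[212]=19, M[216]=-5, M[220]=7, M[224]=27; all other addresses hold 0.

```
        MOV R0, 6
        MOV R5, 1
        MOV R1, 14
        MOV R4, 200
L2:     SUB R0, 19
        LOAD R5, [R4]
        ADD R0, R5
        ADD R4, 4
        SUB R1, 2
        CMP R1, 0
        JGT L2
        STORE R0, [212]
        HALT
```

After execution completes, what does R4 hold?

R0=6
R5=1
R1=14
R4=200
R0=6-19=-13
R5=M[200]=2
R0=(-13)+2=-11
R4=200+4=204
R1=14-2=12
CMP R1, 0  (cmp 12,0)
JGT L2: taken
R0=(-11)-19=-30
R5=M[204]=9
R0=(-30)+9=-21
R4=204+4=208
R1=12-2=10
CMP R1, 0  (cmp 10,0)
JGT L2: taken
R0=(-21)-19=-40
R5=M[208]=1
R0=(-40)+1=-39
R4=208+4=212
R1=10-2=8
CMP R1, 0  (cmp 8,0)
JGT L2: taken
R0=(-39)-19=-58
R5=M[212]=19
R0=(-58)+19=-39
R4=212+4=216
R1=8-2=6
CMP R1, 0  (cmp 6,0)
JGT L2: taken
R0=(-39)-19=-58
R5=M[216]=-5
R0=(-58)+(-5)=-63
R4=216+4=220
R1=6-2=4
CMP R1, 0  (cmp 4,0)
JGT L2: taken
R0=(-63)-19=-82
R5=M[220]=7
R0=(-82)+7=-75
R4=220+4=224
R1=4-2=2
CMP R1, 0  (cmp 2,0)
JGT L2: taken
R0=(-75)-19=-94
R5=M[224]=27
R0=(-94)+27=-67
R4=224+4=228
R1=2-2=0
CMP R1, 0  (cmp 0,0)
JGT L2: not taken
STORE R0, [212] → M[212]=-67
halt.

228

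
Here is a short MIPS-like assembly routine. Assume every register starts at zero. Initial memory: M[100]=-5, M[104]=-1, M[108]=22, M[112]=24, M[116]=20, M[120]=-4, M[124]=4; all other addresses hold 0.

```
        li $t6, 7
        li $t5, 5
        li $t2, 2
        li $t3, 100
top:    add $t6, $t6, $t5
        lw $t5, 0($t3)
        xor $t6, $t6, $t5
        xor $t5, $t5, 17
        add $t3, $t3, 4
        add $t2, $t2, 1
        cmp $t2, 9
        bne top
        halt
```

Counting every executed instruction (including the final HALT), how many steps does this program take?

$t6=7
$t5=5
$t2=2
$t3=100
$t6=7+5=12
$t5=M[100]=-5
$t6=12^(-5)=-9
$t5=(-5)^17=-22
$t3=100+4=104
$t2=2+1=3
cmp $t2, 9  (cmp 3,9)
bne top: taken
$t6=(-9)+(-22)=-31
$t5=M[104]=-1
$t6=(-31)^(-1)=30
$t5=(-1)^17=-18
$t3=104+4=108
$t2=3+1=4
cmp $t2, 9  (cmp 4,9)
bne top: taken
$t6=30+(-18)=12
$t5=M[108]=22
$t6=12^22=26
$t5=22^17=7
$t3=108+4=112
$t2=4+1=5
cmp $t2, 9  (cmp 5,9)
bne top: taken
$t6=26+7=33
$t5=M[112]=24
$t6=33^24=57
$t5=24^17=9
$t3=112+4=116
$t2=5+1=6
cmp $t2, 9  (cmp 6,9)
bne top: taken
$t6=57+9=66
$t5=M[116]=20
$t6=66^20=86
$t5=20^17=5
$t3=116+4=120
$t2=6+1=7
cmp $t2, 9  (cmp 7,9)
bne top: taken
$t6=86+5=91
$t5=M[120]=-4
$t6=91^(-4)=-89
$t5=(-4)^17=-19
$t3=120+4=124
$t2=7+1=8
cmp $t2, 9  (cmp 8,9)
bne top: taken
$t6=(-89)+(-19)=-108
$t5=M[124]=4
$t6=(-108)^4=-112
$t5=4^17=21
$t3=124+4=128
$t2=8+1=9
cmp $t2, 9  (cmp 9,9)
bne top: not taken
halt.
Total executed instructions: 61.

61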